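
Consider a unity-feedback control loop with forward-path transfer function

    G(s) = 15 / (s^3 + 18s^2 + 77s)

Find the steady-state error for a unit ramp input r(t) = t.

e_ss = 5.133

G(s) has one pole at the origin.
This is a Type 1 system. Kv = lim_{s→0} s·G(s) = 15/77.
e_ss = 1/Kv = 1/(15/77) = 77/15 ≈ 5.133.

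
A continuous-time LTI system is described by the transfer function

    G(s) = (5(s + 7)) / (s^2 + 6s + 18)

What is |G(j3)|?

Substitute s = j3: numerator = 35 + j15, denominator = 9 + j18.
|G(j3)| = |35 + j15| / |9 + j18| = 38.079 / 20.125 ≈ 1.892.

|G(j3)| ≈ 1.892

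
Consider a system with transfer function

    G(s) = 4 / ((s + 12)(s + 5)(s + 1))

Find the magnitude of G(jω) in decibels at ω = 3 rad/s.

Substitute s = j3: numerator = 4, denominator = -102 + j204.
|G(j3)| = |4| / |-102 + j204| = 4 / 228.08 ≈ 0.01754.
In decibels: 20·log₁₀(0.01754) ≈ -35.1 dB.

|G(j3)|_dB ≈ -35.1 dB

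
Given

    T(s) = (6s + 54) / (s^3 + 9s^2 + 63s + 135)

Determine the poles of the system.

s = -3 ± 6j, -3

The poles are the roots of the denominator s^3 + 9s^2 + 63s + 135 = 0.
Trying s = -3: the polynomial evaluates to 0, so (s + 3) is a factor.
Dividing out leaves s^2 + 6s + 45 = 0.
The quadratic formula then gives s = -3 ± 6j.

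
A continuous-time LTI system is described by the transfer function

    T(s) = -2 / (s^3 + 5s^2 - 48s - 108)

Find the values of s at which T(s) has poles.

The poles are the roots of the denominator s^3 + 5s^2 - 48s - 108 = 0.
Trying s = -9: the polynomial evaluates to 0, so (s + 9) is a factor.
Dividing out leaves s^2 - 4s - 12 = 0.
Factoring the quadratic: (s + 2)(s - 6) = 0.

s = -9, -2, 6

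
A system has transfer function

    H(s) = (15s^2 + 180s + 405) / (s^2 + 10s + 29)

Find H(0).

Set s = 0: H(0) = (405) / (29) = 405/29.

H(0) = 405/29 ≈ 13.97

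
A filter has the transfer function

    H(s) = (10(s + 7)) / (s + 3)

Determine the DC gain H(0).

H(0) = 70/3 ≈ 23.33

At s = 0 each factor (s + a) contributes a and each (s^2 + bs + c) contributes c.
H(0) = 10·(7) / ((3)) = 70/3 = 70/3.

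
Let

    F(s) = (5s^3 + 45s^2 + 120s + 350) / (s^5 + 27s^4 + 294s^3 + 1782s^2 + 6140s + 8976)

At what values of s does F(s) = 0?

s = -7, -1 + 3j, -1 - 3j

Set the numerator to zero: 5s^3 + 45s^2 + 120s + 350 = 0, i.e. 5·(s^3 + 9s^2 + 24s + 70) = 0.
Factoring: (s + 7)(s^2 + 2s + 10) = 0.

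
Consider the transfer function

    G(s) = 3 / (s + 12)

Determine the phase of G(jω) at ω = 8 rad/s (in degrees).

∠G(j8) ≈ -33.69°

At s = j8: numerator = 3, denominator = 12 + j8.
∠G = ∠num − ∠den = 0° − (33.690°) = -33.69°.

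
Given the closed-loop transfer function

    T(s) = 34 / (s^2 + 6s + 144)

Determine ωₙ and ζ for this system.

Compare the denominator to the standard form s^2 + 2ζωₙs + ωₙ².
ωₙ² = 144, so ωₙ = 12 rad/s.
2ζωₙ = 6, so ζ = 6/(2·12) = 0.25.
With ζ = 0.25 the response is underdamped.

ωₙ = 12 rad/s, ζ = 0.25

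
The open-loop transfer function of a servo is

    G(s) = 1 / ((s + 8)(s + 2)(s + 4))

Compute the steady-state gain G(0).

At s = 0 each factor (s + a) contributes a and each (s^2 + bs + c) contributes c.
G(0) = 1·1 / ((8) · (2) · (4)) = 1/64 = 1/64.

G(0) = 1/64 ≈ 0.01562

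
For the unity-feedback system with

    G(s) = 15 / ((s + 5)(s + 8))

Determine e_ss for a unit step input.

G(s) has no poles at the origin.
This is a Type 0 system. Kp = lim_{s→0} G(s) = 15/40 = 3/8.
e_ss = 1/(1 + Kp) = 1/(1 + 3/8) = 8/11 ≈ 0.7273.

e_ss = 0.7273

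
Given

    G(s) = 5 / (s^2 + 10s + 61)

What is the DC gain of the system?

G(0) = 5/61 ≈ 0.08197

Set s = 0: G(0) = (5) / (61) = 5/61.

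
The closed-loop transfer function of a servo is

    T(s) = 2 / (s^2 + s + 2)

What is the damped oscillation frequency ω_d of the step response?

ω_d ≈ 1.323 rad/s

Comparing s^2 + s + 2 to s^2 + 2ζωₙs + ωₙ²: ωₙ = √2 ≈ 1.414 rad/s and ζ = 1/(2·√2) ≈ 0.3536.
ζωₙ = 1/2 = 0.5, so ω_d = ωₙ√(1−ζ²) = √(ωₙ² − (ζωₙ)²) = √(2 − 0.5²) = √1.75 ≈ 1.323 rad/s.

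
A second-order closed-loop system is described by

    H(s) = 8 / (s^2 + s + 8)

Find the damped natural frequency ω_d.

Comparing s^2 + s + 8 to s^2 + 2ζωₙs + ωₙ²: ωₙ = √8 ≈ 2.828 rad/s and ζ = 1/(2·√8) ≈ 0.1768.
ζωₙ = 1/2 = 0.5, so ω_d = ωₙ√(1−ζ²) = √(ωₙ² − (ζωₙ)²) = √(8 − 0.5²) = √7.75 ≈ 2.784 rad/s.

ω_d ≈ 2.784 rad/s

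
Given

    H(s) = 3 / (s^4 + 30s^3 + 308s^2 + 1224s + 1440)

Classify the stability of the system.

The denominator s^4 + 30s^3 + 308s^2 + 1224s + 1440 factors as (s + 12)(s + 6)(s + 2)(s + 10), giving poles at s = -12, -6, -2, -10.
Since all poles lie strictly in the left half-plane, the system is stable.

stable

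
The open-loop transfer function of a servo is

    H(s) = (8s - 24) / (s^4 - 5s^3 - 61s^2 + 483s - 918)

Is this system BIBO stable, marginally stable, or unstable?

unstable

The denominator s^4 - 5s^3 - 61s^2 + 483s - 918 factors as (s^2 - 8s + 17)(s + 9)(s - 6), giving poles at s = 4 + j, 4 - j, -9, 6.
Since the pole(s) at s = 4 ± j, 6 lie in the right half-plane, the system is unstable.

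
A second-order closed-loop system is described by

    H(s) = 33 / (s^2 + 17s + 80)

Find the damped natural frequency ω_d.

Comparing s^2 + 17s + 80 to s^2 + 2ζωₙs + ωₙ²: ωₙ = √80 ≈ 8.944 rad/s and ζ = 17/(2·√80) ≈ 0.9503.
ζωₙ = 17/2 = 8.5, so ω_d = ωₙ√(1−ζ²) = √(ωₙ² − (ζωₙ)²) = √(80 − 8.5²) = √7.75 ≈ 2.784 rad/s.

ω_d ≈ 2.784 rad/s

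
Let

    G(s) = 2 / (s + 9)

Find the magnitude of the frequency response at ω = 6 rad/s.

|G(j6)| ≈ 0.1849

Substitute s = j6: numerator = 2, denominator = 9 + j6.
|G(j6)| = |2| / |9 + j6| = 2 / 10.817 ≈ 0.1849.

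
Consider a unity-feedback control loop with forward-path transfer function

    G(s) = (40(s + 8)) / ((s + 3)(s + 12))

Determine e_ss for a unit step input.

e_ss = 0.1011

G(s) has no poles at the origin.
This is a Type 0 system. Kp = lim_{s→0} G(s) = 320/36 = 80/9.
e_ss = 1/(1 + Kp) = 1/(1 + 80/9) = 9/89 ≈ 0.1011.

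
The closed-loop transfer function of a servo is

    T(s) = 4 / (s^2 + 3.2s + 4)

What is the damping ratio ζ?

Compare the denominator to the standard form s^2 + 2ζωₙs + ωₙ².
ωₙ² = 4, so ωₙ = 2 rad/s.
2ζωₙ = 3.2, so ζ = 3.2/(2·2) = 0.8.

ζ = 0.8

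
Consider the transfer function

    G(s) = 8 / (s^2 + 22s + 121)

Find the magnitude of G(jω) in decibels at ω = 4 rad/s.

Substitute s = j4: numerator = 8, denominator = 105 + j88.
|G(j4)| = |8| / |105 + j88| = 8 / 137 ≈ 0.05839.
In decibels: 20·log₁₀(0.05839) ≈ -24.7 dB.

|G(j4)|_dB ≈ -24.7 dB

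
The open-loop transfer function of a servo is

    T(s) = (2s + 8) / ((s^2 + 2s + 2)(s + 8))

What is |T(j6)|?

Substitute s = j6: numerator = 8 + j12, denominator = -344 - j108.
|T(j6)| = |8 + j12| / |-344 - j108| = 14.422 / 360.56 = 0.04000.

|T(j6)| = 0.04000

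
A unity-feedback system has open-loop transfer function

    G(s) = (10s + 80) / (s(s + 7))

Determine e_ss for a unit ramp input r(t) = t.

e_ss = 0.08750

G(s) has one pole at the origin.
This is a Type 1 system. Kv = lim_{s→0} s·G(s) = 80/7.
e_ss = 1/Kv = 1/(80/7) = 7/80 ≈ 0.08750.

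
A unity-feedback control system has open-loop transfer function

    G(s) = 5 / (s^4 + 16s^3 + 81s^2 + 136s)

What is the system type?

Type 1

The denominator has 1 factor of s at the origin (free integrator), so this is a Type 1 system.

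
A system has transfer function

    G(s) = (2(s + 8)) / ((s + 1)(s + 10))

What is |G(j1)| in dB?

Substitute s = j1: numerator = 16 + j2, denominator = 9 + j11.
|G(j1)| = |16 + j2| / |9 + j11| = 16.125 / 14.213 ≈ 1.135.
In decibels: 20·log₁₀(1.135) ≈ 1.10 dB.

|G(j1)|_dB ≈ 1.10 dB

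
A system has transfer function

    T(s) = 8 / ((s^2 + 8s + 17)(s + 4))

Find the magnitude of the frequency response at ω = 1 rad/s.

|T(j1)| ≈ 0.1085

Substitute s = j1: numerator = 8, denominator = 56 + j48.
|T(j1)| = |8| / |56 + j48| = 8 / 73.756 ≈ 0.1085.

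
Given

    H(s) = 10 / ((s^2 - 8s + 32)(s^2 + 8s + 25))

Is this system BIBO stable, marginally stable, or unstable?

unstable

The poles can be read from the denominator factors: s = 4 ± 4j, -4 ± 3j.
Since the pole(s) at s = 4 ± 4j lie in the right half-plane, the system is unstable.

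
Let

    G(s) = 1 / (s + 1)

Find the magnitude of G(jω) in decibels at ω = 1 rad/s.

Substitute s = j1: numerator = 1, denominator = 1 + j1.
|G(j1)| = |1| / |1 + j1| = 1 / 1.4142 ≈ 0.7071.
In decibels: 20·log₁₀(0.7071) ≈ -3.01 dB.

|G(j1)|_dB ≈ -3.01 dB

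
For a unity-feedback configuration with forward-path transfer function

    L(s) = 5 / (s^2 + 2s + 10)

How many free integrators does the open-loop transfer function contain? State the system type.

The denominator has no factor of s at the origin — no free integrator — so this is a Type 0 system.

Type 0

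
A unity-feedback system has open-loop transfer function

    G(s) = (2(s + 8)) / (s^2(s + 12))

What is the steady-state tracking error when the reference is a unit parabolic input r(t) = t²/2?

e_ss = 0.7500

G(s) has 2 poles at the origin.
This is a Type 2 system. Ka = lim_{s→0} s^2·G(s) = 16/12 = 4/3.
e_ss = 1/Ka = 1/(4/3) = 3/4 ≈ 0.7500.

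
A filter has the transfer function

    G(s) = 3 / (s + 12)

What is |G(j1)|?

Substitute s = j1: numerator = 3, denominator = 12 + j1.
|G(j1)| = |3| / |12 + j1| = 3 / 12.042 ≈ 0.2491.

|G(j1)| ≈ 0.2491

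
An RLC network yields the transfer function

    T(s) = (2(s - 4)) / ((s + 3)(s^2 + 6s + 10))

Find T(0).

T(0) = -4/15 ≈ -0.2667

At s = 0 each factor (s + a) contributes a and each (s^2 + bs + c) contributes c.
T(0) = 2·(-4) / ((3) · (10)) = -8/30 = -4/15.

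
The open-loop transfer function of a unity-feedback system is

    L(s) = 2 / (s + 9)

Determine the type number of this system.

Type 0

The denominator has no factor of s at the origin — no free integrator — so this is a Type 0 system.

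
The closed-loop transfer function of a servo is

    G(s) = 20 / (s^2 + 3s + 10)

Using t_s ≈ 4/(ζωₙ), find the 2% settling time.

t_s ≈ 2.667 s

Comparing s^2 + 3s + 10 to s^2 + 2ζωₙs + ωₙ²: ωₙ = √10 ≈ 3.162 rad/s and ζ = 3/(2·√10) ≈ 0.4743.
ζωₙ = 3/2 = 1.5, so t_s ≈ 4/(ζωₙ) = 4/1.5 ≈ 2.667 s.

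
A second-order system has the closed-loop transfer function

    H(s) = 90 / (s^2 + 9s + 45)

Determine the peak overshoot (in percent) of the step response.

Comparing s^2 + 9s + 45 to s^2 + 2ζωₙs + ωₙ²: ωₙ = √45 ≈ 6.708 rad/s and ζ = 9/(2·√45) ≈ 0.6708.
%OS = 100·exp(−πζ/√(1−ζ²)) = 100·exp(−π·0.6708/√(1−0.6708²)) ≈ 5.83%.

%OS ≈ 5.83%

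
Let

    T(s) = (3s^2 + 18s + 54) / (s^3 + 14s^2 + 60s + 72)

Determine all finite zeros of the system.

s = -3 ± 3j

Set the numerator to zero: 3s^2 + 18s + 54 = 0, i.e. 3·(s^2 + 6s + 18) = 0.
Factoring: (s^2 + 6s + 18) = 0.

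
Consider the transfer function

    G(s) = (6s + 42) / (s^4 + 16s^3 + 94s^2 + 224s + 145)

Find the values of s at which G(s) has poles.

The poles are the roots of the denominator s^4 + 16s^3 + 94s^2 + 224s + 145 = 0.
Trying s = -1: the polynomial evaluates to 0, so (s + 1) is a factor.
Dividing out leaves s^3 + 15s^2 + 79s + 145 = 0.
This factors further as (s^2 + 10s + 29)(s + 5) = 0.

s = -5 + 2j, -5 - 2j, -1, -5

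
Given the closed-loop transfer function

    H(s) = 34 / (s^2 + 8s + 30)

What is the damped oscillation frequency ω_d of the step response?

ω_d ≈ 3.742 rad/s

Comparing s^2 + 8s + 30 to s^2 + 2ζωₙs + ωₙ²: ωₙ = √30 ≈ 5.477 rad/s and ζ = 8/(2·√30) ≈ 0.7303.
ζωₙ = 8/2 = 4, so ω_d = ωₙ√(1−ζ²) = √(ωₙ² − (ζωₙ)²) = √(30 − 4²) = √14 ≈ 3.742 rad/s.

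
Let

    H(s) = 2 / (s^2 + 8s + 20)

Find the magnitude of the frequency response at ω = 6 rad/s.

|H(j6)| ≈ 0.03953

Substitute s = j6: numerator = 2, denominator = -16 + j48.
|H(j6)| = |2| / |-16 + j48| = 2 / 50.596 ≈ 0.03953.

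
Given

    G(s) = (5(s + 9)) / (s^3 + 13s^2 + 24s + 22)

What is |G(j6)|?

|G(j6)| ≈ 0.1197

Substitute s = j6: numerator = 45 + j30, denominator = -446 - j72.
|G(j6)| = |45 + j30| / |-446 - j72| = 54.083 / 451.77 ≈ 0.1197.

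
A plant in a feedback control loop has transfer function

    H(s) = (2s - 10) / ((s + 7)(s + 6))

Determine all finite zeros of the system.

s = 5

Set the numerator to zero: 2s - 10 = 0, i.e. 2·(s - 5) = 0.
So s = 5.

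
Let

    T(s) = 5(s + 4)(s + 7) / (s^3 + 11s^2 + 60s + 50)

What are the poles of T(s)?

s = -5 ± 5j, -1

The poles are the roots of the denominator s^3 + 11s^2 + 60s + 50 = 0.
Trying s = -1: the polynomial evaluates to 0, so (s + 1) is a factor.
Dividing out leaves s^2 + 10s + 50 = 0.
The quadratic formula then gives s = -5 ± 5j.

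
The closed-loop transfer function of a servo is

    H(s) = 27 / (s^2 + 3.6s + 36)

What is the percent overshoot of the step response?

%OS ≈ 37.2%

Comparing s^2 + 3.6s + 36 to s^2 + 2ζωₙs + ωₙ²: ωₙ = 6 rad/s and ζ = 3.6/(2·6) = 0.3.
%OS = 100·exp(−πζ/√(1−ζ²)) = 100·exp(−π·0.3/√(1−0.3²)) ≈ 37.2%.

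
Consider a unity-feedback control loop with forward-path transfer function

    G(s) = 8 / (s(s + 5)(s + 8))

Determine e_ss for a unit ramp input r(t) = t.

e_ss = 5

G(s) has one pole at the origin.
This is a Type 1 system. Kv = lim_{s→0} s·G(s) = 8/40 = 1/5.
e_ss = 1/Kv = 1/(1/5) = 5.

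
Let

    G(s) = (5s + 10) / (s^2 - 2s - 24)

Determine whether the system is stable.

unstable

The denominator s^2 - 2s - 24 factors as (s - 6)(s + 4), giving poles at s = 6, -4.
Since the pole(s) at s = 6 lie in the right half-plane, the system is unstable.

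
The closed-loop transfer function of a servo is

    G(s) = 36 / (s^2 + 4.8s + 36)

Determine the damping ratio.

Compare the denominator to the standard form s^2 + 2ζωₙs + ωₙ².
ωₙ² = 36, so ωₙ = 6 rad/s.
2ζωₙ = 4.8, so ζ = 4.8/(2·6) = 0.4.

ζ = 0.4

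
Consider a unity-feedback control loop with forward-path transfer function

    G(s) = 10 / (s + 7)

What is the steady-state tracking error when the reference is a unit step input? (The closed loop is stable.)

G(s) has no poles at the origin.
This is a Type 0 system. Kp = lim_{s→0} G(s) = 10/7.
e_ss = 1/(1 + Kp) = 1/(1 + 10/7) = 7/17 ≈ 0.4118.

e_ss = 0.4118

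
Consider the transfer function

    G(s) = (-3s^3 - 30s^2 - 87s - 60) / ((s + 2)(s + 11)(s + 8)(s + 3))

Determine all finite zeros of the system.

s = -4, -1, -5

Set the numerator to zero: -3s^3 - 30s^2 - 87s - 60 = 0, i.e. -3·(s^3 + 10s^2 + 29s + 20) = 0.
Factoring: (s + 4)(s + 1)(s + 5) = 0.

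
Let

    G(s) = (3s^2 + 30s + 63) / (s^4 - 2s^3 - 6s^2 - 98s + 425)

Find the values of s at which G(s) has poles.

The poles are the roots of the denominator s^4 - 2s^3 - 6s^2 - 98s + 425 = 0.
No real roots exist; factor into two real quadratics: (s^2 + 6s + 25)(s^2 - 8s + 17) = 0.
Each quadratic gives a conjugate pair via the quadratic formula.

s = -3 ± 4j, 4 ± j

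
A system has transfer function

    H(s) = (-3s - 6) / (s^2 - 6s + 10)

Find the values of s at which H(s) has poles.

s = 3 ± j

The poles are the roots of the denominator s^2 - 6s + 10 = 0.
Using the quadratic formula: s = (6 ± √(-4))/2 = 3 ± 1j.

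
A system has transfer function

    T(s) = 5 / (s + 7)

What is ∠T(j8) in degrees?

At s = j8: numerator = 5, denominator = 7 + j8.
∠T = ∠num − ∠den = 0° − (48.814°) = -48.81°.

∠T(j8) ≈ -48.81°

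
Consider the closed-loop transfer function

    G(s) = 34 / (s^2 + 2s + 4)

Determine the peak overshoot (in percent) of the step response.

%OS ≈ 16.3%

Comparing s^2 + 2s + 4 to s^2 + 2ζωₙs + ωₙ²: ωₙ = 2 rad/s and ζ = 2/(2·2) = 0.5.
%OS = 100·exp(−πζ/√(1−ζ²)) = 100·exp(−π·0.5/√(1−0.5²)) ≈ 16.3%.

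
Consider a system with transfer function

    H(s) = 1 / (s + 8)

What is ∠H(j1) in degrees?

∠H(j1) ≈ -7.125°

At s = j1: numerator = 1, denominator = 8 + j1.
∠H = ∠num − ∠den = 0° − (7.1250°) = -7.125°.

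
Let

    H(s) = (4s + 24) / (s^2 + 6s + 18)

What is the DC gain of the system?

Set s = 0: H(0) = (24) / (18) = 4/3.

H(0) = 4/3 ≈ 1.333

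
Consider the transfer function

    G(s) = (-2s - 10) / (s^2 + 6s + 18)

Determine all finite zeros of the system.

s = -5

Set the numerator to zero: -2s - 10 = 0, i.e. -2·(s + 5) = 0.
So s = -5.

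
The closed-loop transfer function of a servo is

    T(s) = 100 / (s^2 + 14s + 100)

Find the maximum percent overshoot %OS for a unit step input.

%OS ≈ 4.60%

Comparing s^2 + 14s + 100 to s^2 + 2ζωₙs + ωₙ²: ωₙ = 10 rad/s and ζ = 14/(2·10) = 0.7.
%OS = 100·exp(−πζ/√(1−ζ²)) = 100·exp(−π·0.7/√(1−0.7²)) ≈ 4.60%.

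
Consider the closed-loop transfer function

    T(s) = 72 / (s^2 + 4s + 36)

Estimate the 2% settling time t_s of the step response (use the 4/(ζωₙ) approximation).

Comparing s^2 + 4s + 36 to s^2 + 2ζωₙs + ωₙ²: ωₙ = 6 rad/s and ζ = 4/(2·6) ≈ 0.3333.
ζωₙ = 4/2 = 2, so t_s ≈ 4/(ζωₙ) = 4/2 = 2 s.

t_s ≈ 2 s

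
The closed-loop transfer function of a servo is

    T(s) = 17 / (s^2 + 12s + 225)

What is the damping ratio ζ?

ζ = 0.4

Compare the denominator to the standard form s^2 + 2ζωₙs + ωₙ².
ωₙ² = 225, so ωₙ = 15 rad/s.
2ζωₙ = 12, so ζ = 12/(2·15) = 0.4.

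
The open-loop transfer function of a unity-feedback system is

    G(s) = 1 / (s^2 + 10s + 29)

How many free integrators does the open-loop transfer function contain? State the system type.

Type 0

The denominator has no factor of s at the origin — no free integrator — so this is a Type 0 system.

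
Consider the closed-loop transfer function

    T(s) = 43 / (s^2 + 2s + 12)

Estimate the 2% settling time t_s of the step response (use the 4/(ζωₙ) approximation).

t_s ≈ 4 s

Comparing s^2 + 2s + 12 to s^2 + 2ζωₙs + ωₙ²: ωₙ = √12 ≈ 3.464 rad/s and ζ = 2/(2·√12) ≈ 0.2887.
ζωₙ = 2/2 = 1, so t_s ≈ 4/(ζωₙ) = 4/1 = 4 s.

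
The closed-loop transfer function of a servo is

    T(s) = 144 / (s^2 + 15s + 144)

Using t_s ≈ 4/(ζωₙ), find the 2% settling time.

Comparing s^2 + 15s + 144 to s^2 + 2ζωₙs + ωₙ²: ωₙ = 12 rad/s and ζ = 15/(2·12) = 0.625.
ζωₙ = 15/2 = 7.5, so t_s ≈ 4/(ζωₙ) = 4/7.5 ≈ 0.5333 s.

t_s ≈ 0.5333 s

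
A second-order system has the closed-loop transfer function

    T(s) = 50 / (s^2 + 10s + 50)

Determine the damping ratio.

Compare the denominator to the standard form s^2 + 2ζωₙs + ωₙ².
ωₙ² = 50, so ωₙ = √50 ≈ 7.071 rad/s.
2ζωₙ = 10, so ζ = 10/(2·√50) ≈ 0.7071.
With ζ = 0.7071 the response is underdamped.

ζ ≈ 0.7071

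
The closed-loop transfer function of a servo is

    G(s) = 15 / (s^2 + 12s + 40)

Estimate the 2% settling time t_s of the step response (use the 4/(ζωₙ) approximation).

t_s ≈ 0.6667 s

Comparing s^2 + 12s + 40 to s^2 + 2ζωₙs + ωₙ²: ωₙ = √40 ≈ 6.325 rad/s and ζ = 12/(2·√40) ≈ 0.9487.
ζωₙ = 12/2 = 6, so t_s ≈ 4/(ζωₙ) = 4/6 ≈ 0.6667 s.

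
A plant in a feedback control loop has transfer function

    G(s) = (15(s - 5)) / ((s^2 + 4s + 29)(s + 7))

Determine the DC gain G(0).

At s = 0 each factor (s + a) contributes a and each (s^2 + bs + c) contributes c.
G(0) = 15·(-5) / ((29) · (7)) = -75/203 = -75/203.

G(0) = -75/203 ≈ -0.3695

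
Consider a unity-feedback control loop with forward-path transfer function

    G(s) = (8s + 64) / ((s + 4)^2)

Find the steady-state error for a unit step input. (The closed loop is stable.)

e_ss = 0.2000

G(s) has no poles at the origin.
This is a Type 0 system. Kp = lim_{s→0} G(s) = 64/16 = 4.
e_ss = 1/(1 + Kp) = 1/(1 + 4) = 1/5 ≈ 0.2000.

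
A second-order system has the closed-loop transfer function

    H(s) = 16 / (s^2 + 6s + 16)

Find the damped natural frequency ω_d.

Comparing s^2 + 6s + 16 to s^2 + 2ζωₙs + ωₙ²: ωₙ = 4 rad/s and ζ = 6/(2·4) = 0.75.
ζωₙ = 6/2 = 3, so ω_d = ωₙ√(1−ζ²) = √(ωₙ² − (ζωₙ)²) = √(16 − 3²) = √7 ≈ 2.646 rad/s.

ω_d ≈ 2.646 rad/s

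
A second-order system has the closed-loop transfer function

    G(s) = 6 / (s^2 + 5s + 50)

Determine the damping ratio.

Compare the denominator to the standard form s^2 + 2ζωₙs + ωₙ².
ωₙ² = 50, so ωₙ = √50 ≈ 7.071 rad/s.
2ζωₙ = 5, so ζ = 5/(2·√50) ≈ 0.3536.
With ζ = 0.3536 the response is underdamped.

ζ ≈ 0.3536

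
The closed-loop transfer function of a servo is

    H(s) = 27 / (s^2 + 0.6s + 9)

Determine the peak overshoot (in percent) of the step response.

%OS ≈ 72.9%

Comparing s^2 + 0.6s + 9 to s^2 + 2ζωₙs + ωₙ²: ωₙ = 3 rad/s and ζ = 0.6/(2·3) = 0.1.
%OS = 100·exp(−πζ/√(1−ζ²)) = 100·exp(−π·0.1/√(1−0.1²)) ≈ 72.9%.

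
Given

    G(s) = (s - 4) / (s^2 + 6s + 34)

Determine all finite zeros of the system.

Set the numerator to zero: s - 4 = 0.
So s = 4.

s = 4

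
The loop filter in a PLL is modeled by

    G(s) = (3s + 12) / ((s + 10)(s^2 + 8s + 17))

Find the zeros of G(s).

Set the numerator to zero: 3s + 12 = 0, i.e. 3·(s + 4) = 0.
So s = -4.

s = -4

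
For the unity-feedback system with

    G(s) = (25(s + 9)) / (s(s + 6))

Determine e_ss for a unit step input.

e_ss = 0

G(s) has one pole at the origin.
This is a Type 1 system; for a step input the steady-state error is zero.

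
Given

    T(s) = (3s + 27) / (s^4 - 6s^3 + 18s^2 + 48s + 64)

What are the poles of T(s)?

The poles are the roots of the denominator s^4 - 6s^3 + 18s^2 + 48s + 64 = 0.
No real roots exist; factor into two real quadratics: (s^2 - 8s + 32)(s^2 + 2s + 2) = 0.
Each quadratic gives a conjugate pair via the quadratic formula.

s = 4 ± 4j, -1 ± j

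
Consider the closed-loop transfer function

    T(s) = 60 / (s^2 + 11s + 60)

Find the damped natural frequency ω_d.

ω_d ≈ 5.454 rad/s

Comparing s^2 + 11s + 60 to s^2 + 2ζωₙs + ωₙ²: ωₙ = √60 ≈ 7.746 rad/s and ζ = 11/(2·√60) ≈ 0.7100.
ζωₙ = 11/2 = 5.5, so ω_d = ωₙ√(1−ζ²) = √(ωₙ² − (ζωₙ)²) = √(60 − 5.5²) = √29.75 ≈ 5.454 rad/s.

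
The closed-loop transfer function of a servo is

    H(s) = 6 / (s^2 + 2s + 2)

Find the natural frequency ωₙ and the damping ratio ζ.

ωₙ ≈ 1.414 rad/s, ζ ≈ 0.7071

Compare the denominator to the standard form s^2 + 2ζωₙs + ωₙ².
ωₙ² = 2, so ωₙ = √2 ≈ 1.414 rad/s.
2ζωₙ = 2, so ζ = 2/(2·√2) ≈ 0.7071.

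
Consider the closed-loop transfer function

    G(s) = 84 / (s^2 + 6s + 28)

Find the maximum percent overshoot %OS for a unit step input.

%OS ≈ 11.5%

Comparing s^2 + 6s + 28 to s^2 + 2ζωₙs + ωₙ²: ωₙ = √28 ≈ 5.292 rad/s and ζ = 6/(2·√28) ≈ 0.5669.
%OS = 100·exp(−πζ/√(1−ζ²)) = 100·exp(−π·0.5669/√(1−0.5669²)) ≈ 11.5%.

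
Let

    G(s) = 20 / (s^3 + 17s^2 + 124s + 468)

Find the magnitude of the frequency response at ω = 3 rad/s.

|G(j3)| ≈ 0.04281

Substitute s = j3: numerator = 20, denominator = 315 + j345.
|G(j3)| = |20| / |315 + j345| = 20 / 467.17 ≈ 0.04281.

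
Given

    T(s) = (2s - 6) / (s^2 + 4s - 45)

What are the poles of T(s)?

The poles are the roots of the denominator s^2 + 4s - 45 = 0.
Factoring: (s - 5)(s + 9) = 0, so s = 5 and s = -9.

s = 5, -9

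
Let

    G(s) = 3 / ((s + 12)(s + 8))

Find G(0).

G(0) = 1/32 ≈ 0.03125

Set s = 0: G(0) = (3) / (96) = 1/32.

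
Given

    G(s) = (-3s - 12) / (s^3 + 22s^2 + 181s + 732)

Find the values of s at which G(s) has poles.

s = -5 + 6j, -5 - 6j, -12

The poles are the roots of the denominator s^3 + 22s^2 + 181s + 732 = 0.
Trying s = -12: the polynomial evaluates to 0, so (s + 12) is a factor.
Dividing out leaves s^2 + 10s + 61 = 0.
The quadratic formula then gives s = -5 ± 6j.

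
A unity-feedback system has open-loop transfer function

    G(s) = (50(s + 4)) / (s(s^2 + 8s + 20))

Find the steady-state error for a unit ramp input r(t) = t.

G(s) has one pole at the origin.
This is a Type 1 system. Kv = lim_{s→0} s·G(s) = 200/20 = 10.
e_ss = 1/Kv = 1/(10) = 1/10 ≈ 0.1000.

e_ss = 0.1000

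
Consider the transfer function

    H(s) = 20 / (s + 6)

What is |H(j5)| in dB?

|H(j5)|_dB ≈ 8.17 dB

Substitute s = j5: numerator = 20, denominator = 6 + j5.
|H(j5)| = |20| / |6 + j5| = 20 / 7.8102 ≈ 2.561.
In decibels: 20·log₁₀(2.561) ≈ 8.17 dB.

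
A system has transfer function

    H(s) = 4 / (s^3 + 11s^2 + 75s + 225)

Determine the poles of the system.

s = -3 ± 6j, -5

The poles are the roots of the denominator s^3 + 11s^2 + 75s + 225 = 0.
Trying s = -5: the polynomial evaluates to 0, so (s + 5) is a factor.
Dividing out leaves s^2 + 6s + 45 = 0.
The quadratic formula then gives s = -3 ± 6j.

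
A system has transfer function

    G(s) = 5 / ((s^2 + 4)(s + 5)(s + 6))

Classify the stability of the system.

The poles can be read from the denominator factors: s = 2j, -2j, -5, -6.
Since the simple pole(s) at s = 2j, -2j lie on the jω-axis with none in the right half-plane, the system is marginally stable.

marginally stable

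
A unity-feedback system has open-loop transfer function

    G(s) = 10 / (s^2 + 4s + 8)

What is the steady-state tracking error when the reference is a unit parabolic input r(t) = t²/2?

G(s) has no poles at the origin.
This is a Type 0 system; Ka = lim_{s→0} s^2·G(s) = 0, so the steady-state error for a parabola input is infinite.

e_ss = ∞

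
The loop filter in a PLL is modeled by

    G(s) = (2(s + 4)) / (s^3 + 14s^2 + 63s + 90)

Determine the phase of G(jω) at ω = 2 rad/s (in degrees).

At s = j2: numerator = 8 + j4, denominator = 34 + j118.
∠G = ∠num − ∠den = 26.565° − (73.926°) = -47.36°.

∠G(j2) ≈ -47.36°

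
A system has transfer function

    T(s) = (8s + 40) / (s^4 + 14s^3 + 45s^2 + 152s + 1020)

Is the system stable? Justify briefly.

The denominator s^4 + 14s^3 + 45s^2 + 152s + 1020 factors as (s + 6)(s + 10)(s^2 - 2s + 17), giving poles at s = -6, -10, 1 ± 4j.
Since the pole(s) at s = 1 ± 4j lie in the right half-plane, the system is unstable.

unstable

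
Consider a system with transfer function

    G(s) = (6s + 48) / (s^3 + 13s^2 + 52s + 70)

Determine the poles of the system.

s = -3 + j, -3 - j, -7

The poles are the roots of the denominator s^3 + 13s^2 + 52s + 70 = 0.
Trying s = -7: the polynomial evaluates to 0, so (s + 7) is a factor.
Dividing out leaves s^2 + 6s + 10 = 0.
The quadratic formula then gives s = -3 ± 1j.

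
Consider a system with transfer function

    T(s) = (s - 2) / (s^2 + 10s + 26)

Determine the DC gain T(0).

T(0) = -1/13 ≈ -0.07692

At s = 0 each factor (s + a) contributes a and each (s^2 + bs + c) contributes c.
T(0) = 1·(-2) / ((26)) = -2/26 = -1/13.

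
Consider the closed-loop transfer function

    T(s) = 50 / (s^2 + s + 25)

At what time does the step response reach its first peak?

t_p ≈ 0.6315 s

Comparing s^2 + s + 25 to s^2 + 2ζωₙs + ωₙ²: ωₙ = 5 rad/s and ζ = 1/(2·5) = 0.1.
ζωₙ = 1/2 = 0.5, so ω_d = ωₙ√(1−ζ²) = √(ωₙ² − (ζωₙ)²) = √(25 − 0.5²) = √24.75 ≈ 4.975 rad/s.
t_p = π/ω_d = π/4.975 ≈ 0.6315 s.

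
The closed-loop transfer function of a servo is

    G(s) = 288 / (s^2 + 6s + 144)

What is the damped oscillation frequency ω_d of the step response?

Comparing s^2 + 6s + 144 to s^2 + 2ζωₙs + ωₙ²: ωₙ = 12 rad/s and ζ = 6/(2·12) = 0.25.
ζωₙ = 6/2 = 3, so ω_d = ωₙ√(1−ζ²) = √(ωₙ² − (ζωₙ)²) = √(144 − 3²) = √135 ≈ 11.62 rad/s.

ω_d ≈ 11.62 rad/s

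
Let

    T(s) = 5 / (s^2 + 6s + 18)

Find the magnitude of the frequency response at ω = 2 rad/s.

|T(j2)| ≈ 0.2712

Substitute s = j2: numerator = 5, denominator = 14 + j12.
|T(j2)| = |5| / |14 + j12| = 5 / 18.439 ≈ 0.2712.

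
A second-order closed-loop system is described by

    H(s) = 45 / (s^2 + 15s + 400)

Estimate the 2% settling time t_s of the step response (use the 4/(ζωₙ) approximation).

Comparing s^2 + 15s + 400 to s^2 + 2ζωₙs + ωₙ²: ωₙ = 20 rad/s and ζ = 15/(2·20) = 0.375.
ζωₙ = 15/2 = 7.5, so t_s ≈ 4/(ζωₙ) = 4/7.5 ≈ 0.5333 s.

t_s ≈ 0.5333 s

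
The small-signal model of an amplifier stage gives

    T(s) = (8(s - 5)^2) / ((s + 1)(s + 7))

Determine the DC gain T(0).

T(0) = 200/7 ≈ 28.57

At s = 0 each factor (s + a) contributes a and each (s^2 + bs + c) contributes c.
T(0) = 8·(-5) · (-5) / ((1) · (7)) = 200/7 = 200/7.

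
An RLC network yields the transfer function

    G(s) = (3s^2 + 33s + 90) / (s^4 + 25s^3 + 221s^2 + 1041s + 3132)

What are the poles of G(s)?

s = -2 + 5j, -2 - 5j, -9, -12

The poles are the roots of the denominator s^4 + 25s^3 + 221s^2 + 1041s + 3132 = 0.
Trying s = -9: the polynomial evaluates to 0, so (s + 9) is a factor.
Dividing out leaves s^3 + 16s^2 + 77s + 348 = 0.
This factors further as (s^2 + 4s + 29)(s + 12) = 0.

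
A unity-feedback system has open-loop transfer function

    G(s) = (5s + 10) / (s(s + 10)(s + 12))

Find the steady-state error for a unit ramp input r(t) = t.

e_ss = 12

G(s) has one pole at the origin.
This is a Type 1 system. Kv = lim_{s→0} s·G(s) = 10/120 = 1/12.
e_ss = 1/Kv = 1/(1/12) = 12.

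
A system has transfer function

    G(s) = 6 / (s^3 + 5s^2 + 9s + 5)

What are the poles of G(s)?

s = -2 + j, -2 - j, -1

The poles are the roots of the denominator s^3 + 5s^2 + 9s + 5 = 0.
Trying s = -1: the polynomial evaluates to 0, so (s + 1) is a factor.
Dividing out leaves s^2 + 4s + 5 = 0.
The quadratic formula then gives s = -2 ± 1j.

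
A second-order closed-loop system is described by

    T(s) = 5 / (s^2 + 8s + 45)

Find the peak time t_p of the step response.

t_p ≈ 0.5834 s

Comparing s^2 + 8s + 45 to s^2 + 2ζωₙs + ωₙ²: ωₙ = √45 ≈ 6.708 rad/s and ζ = 8/(2·√45) ≈ 0.5963.
ζωₙ = 8/2 = 4, so ω_d = ωₙ√(1−ζ²) = √(ωₙ² − (ζωₙ)²) = √(45 − 4²) = √29 ≈ 5.385 rad/s.
t_p = π/ω_d = π/5.385 ≈ 0.5834 s.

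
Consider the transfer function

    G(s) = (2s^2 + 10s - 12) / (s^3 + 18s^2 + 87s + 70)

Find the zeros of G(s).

s = 1, -6

Set the numerator to zero: 2s^2 + 10s - 12 = 0, i.e. 2·(s^2 + 5s - 6) = 0.
Factoring: (s - 1)(s + 6) = 0.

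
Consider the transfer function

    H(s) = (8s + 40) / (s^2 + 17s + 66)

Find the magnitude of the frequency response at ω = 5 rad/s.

Substitute s = j5: numerator = 40 + j40, denominator = 41 + j85.
|H(j5)| = |40 + j40| / |41 + j85| = 56.569 / 94.372 ≈ 0.5994.

|H(j5)| ≈ 0.5994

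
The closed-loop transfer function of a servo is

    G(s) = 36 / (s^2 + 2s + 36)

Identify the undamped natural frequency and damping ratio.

ωₙ = 6 rad/s, ζ ≈ 0.1667

Compare the denominator to the standard form s^2 + 2ζωₙs + ωₙ².
ωₙ² = 36, so ωₙ = 6 rad/s.
2ζωₙ = 2, so ζ = 2/(2·6) ≈ 0.1667.
With ζ = 0.1667 the response is underdamped.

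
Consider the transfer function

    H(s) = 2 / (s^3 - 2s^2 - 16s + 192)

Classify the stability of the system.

unstable

The denominator s^3 - 2s^2 - 16s + 192 factors as (s + 6)(s^2 - 8s + 32), giving poles at s = -6, 4 + 4j, 4 - 4j.
Since the pole(s) at s = 4 ± 4j lie in the right half-plane, the system is unstable.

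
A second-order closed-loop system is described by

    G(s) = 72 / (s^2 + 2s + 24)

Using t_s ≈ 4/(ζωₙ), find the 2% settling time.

Comparing s^2 + 2s + 24 to s^2 + 2ζωₙs + ωₙ²: ωₙ = √24 ≈ 4.899 rad/s and ζ = 2/(2·√24) ≈ 0.2041.
ζωₙ = 2/2 = 1, so t_s ≈ 4/(ζωₙ) = 4/1 = 4 s.

t_s ≈ 4 s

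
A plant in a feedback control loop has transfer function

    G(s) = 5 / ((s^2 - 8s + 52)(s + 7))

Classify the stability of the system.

unstable

The poles can be read from the denominator factors: s = 4 + 6j, 4 - 6j, -7.
Since the pole(s) at s = 4 + 6j, 4 - 6j lie in the right half-plane, the system is unstable.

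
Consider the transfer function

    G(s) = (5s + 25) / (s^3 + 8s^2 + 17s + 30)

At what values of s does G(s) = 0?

s = -5

Set the numerator to zero: 5s + 25 = 0, i.e. 5·(s + 5) = 0.
So s = -5.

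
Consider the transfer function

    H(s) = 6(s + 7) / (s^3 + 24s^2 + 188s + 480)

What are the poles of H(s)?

The poles are the roots of the denominator s^3 + 24s^2 + 188s + 480 = 0.
Trying s = -8: the polynomial evaluates to 0, so (s + 8) is a factor.
Dividing out leaves s^2 + 16s + 60 = 0.
Factoring the quadratic: (s + 10)(s + 6) = 0.

s = -8, -10, -6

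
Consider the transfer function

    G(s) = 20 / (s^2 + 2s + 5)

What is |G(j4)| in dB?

Substitute s = j4: numerator = 20, denominator = -11 + j8.
|G(j4)| = |20| / |-11 + j8| = 20 / 13.601 ≈ 1.470.
In decibels: 20·log₁₀(1.470) ≈ 3.35 dB.

|G(j4)|_dB ≈ 3.35 dB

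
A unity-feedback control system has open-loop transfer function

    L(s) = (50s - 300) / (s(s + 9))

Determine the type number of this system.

Type 1

The denominator has 1 factor of s at the origin (free integrator), so this is a Type 1 system.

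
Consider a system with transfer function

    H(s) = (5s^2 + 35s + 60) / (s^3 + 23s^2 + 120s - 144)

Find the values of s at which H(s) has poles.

The poles are the roots of the denominator s^3 + 23s^2 + 120s - 144 = 0.
Trying s = -12: the polynomial evaluates to 0, so (s + 12) is a factor.
Dividing out leaves s^2 + 11s - 12 = 0.
Factoring the quadratic: (s + 12)(s - 1) = 0.

s = -12, -12, 1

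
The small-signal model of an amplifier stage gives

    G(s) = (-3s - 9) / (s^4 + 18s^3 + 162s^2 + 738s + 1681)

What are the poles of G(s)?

s = -5 + 4j, -5 - 4j, -4 + 5j, -4 - 5j

The poles are the roots of the denominator s^4 + 18s^3 + 162s^2 + 738s + 1681 = 0.
No real roots exist; factor into two real quadratics: (s^2 + 10s + 41)(s^2 + 8s + 41) = 0.
Each quadratic gives a conjugate pair via the quadratic formula.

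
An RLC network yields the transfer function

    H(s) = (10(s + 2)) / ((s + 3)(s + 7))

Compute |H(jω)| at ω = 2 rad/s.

|H(j2)| ≈ 1.078

Substitute s = j2: numerator = 20 + j20, denominator = 17 + j20.
|H(j2)| = |20 + j20| / |17 + j20| = 28.284 / 26.249 ≈ 1.078.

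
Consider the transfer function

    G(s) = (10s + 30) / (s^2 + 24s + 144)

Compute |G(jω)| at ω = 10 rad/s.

|G(j10)| ≈ 0.4279

Substitute s = j10: numerator = 30 + j100, denominator = 44 + j240.
|G(j10)| = |30 + j100| / |44 + j240| = 104.40 / 244 ≈ 0.4279.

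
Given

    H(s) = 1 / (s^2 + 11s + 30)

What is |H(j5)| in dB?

|H(j5)|_dB ≈ -34.8 dB

Substitute s = j5: numerator = 1, denominator = 5 + j55.
|H(j5)| = |1| / |5 + j55| = 1 / 55.227 ≈ 0.01811.
In decibels: 20·log₁₀(0.01811) ≈ -34.8 dB.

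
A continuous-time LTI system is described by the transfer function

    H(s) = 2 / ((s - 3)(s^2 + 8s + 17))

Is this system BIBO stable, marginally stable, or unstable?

The poles can be read from the denominator factors: s = 3, -4 ± j.
Since the pole(s) at s = 3 lie in the right half-plane, the system is unstable.

unstable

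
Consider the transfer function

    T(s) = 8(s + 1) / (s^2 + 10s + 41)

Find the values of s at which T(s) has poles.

The poles are the roots of the denominator s^2 + 10s + 41 = 0.
Using the quadratic formula: s = (-10 ± √(-64))/2 = -5 ± 4j.

s = -5 ± 4j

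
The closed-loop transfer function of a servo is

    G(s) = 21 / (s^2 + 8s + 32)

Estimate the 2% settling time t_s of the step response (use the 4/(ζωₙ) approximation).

Comparing s^2 + 8s + 32 to s^2 + 2ζωₙs + ωₙ²: ωₙ = √32 ≈ 5.657 rad/s and ζ = 8/(2·√32) ≈ 0.7071.
ζωₙ = 8/2 = 4, so t_s ≈ 4/(ζωₙ) = 4/4 = 1 s.

t_s ≈ 1 s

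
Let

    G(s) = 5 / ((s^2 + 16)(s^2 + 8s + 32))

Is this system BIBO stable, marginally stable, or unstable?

The poles can be read from the denominator factors: s = ±4j, -4 ± 4j.
Since the simple pole(s) at s = ±4j lie on the jω-axis with none in the right half-plane, the system is marginally stable.

marginally stable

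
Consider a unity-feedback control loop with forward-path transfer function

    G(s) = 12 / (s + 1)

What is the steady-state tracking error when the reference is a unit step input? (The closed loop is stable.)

e_ss = 0.07692

G(s) has no poles at the origin.
This is a Type 0 system. Kp = lim_{s→0} G(s) = 12/1.
e_ss = 1/(1 + Kp) = 1/(1 + 12) = 1/13 ≈ 0.07692.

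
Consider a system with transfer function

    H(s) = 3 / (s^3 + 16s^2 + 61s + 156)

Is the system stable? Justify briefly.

The denominator s^3 + 16s^2 + 61s + 156 factors as (s^2 + 4s + 13)(s + 12), giving poles at s = -2 + 3j, -2 - 3j, -12.
Since all poles lie strictly in the left half-plane, the system is stable.

stable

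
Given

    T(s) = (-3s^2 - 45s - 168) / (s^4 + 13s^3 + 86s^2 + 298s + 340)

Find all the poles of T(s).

The poles are the roots of the denominator s^4 + 13s^3 + 86s^2 + 298s + 340 = 0.
Trying s = -5: the polynomial evaluates to 0, so (s + 5) is a factor.
Dividing out leaves s^3 + 8s^2 + 46s + 68 = 0.
This factors further as (s^2 + 6s + 34)(s + 2) = 0.

s = -3 + 5j, -3 - 5j, -5, -2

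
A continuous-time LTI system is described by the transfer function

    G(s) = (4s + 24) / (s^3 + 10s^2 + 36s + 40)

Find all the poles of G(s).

s = -4 ± 2j, -2

The poles are the roots of the denominator s^3 + 10s^2 + 36s + 40 = 0.
Trying s = -2: the polynomial evaluates to 0, so (s + 2) is a factor.
Dividing out leaves s^2 + 8s + 20 = 0.
The quadratic formula then gives s = -4 ± 2j.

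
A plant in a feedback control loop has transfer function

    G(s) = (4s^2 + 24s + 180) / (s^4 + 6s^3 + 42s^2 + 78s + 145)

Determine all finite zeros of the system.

Set the numerator to zero: 4s^2 + 24s + 180 = 0, i.e. 4·(s^2 + 6s + 45) = 0.
Factoring: (s^2 + 6s + 45) = 0.

s = -3 + 6j, -3 - 6j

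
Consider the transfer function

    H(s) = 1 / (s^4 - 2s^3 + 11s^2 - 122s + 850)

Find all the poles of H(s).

s = 4 ± 3j, -3 ± 5j

The poles are the roots of the denominator s^4 - 2s^3 + 11s^2 - 122s + 850 = 0.
No real roots exist; factor into two real quadratics: (s^2 - 8s + 25)(s^2 + 6s + 34) = 0.
Each quadratic gives a conjugate pair via the quadratic formula.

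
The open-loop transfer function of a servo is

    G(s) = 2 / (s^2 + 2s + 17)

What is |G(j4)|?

Substitute s = j4: numerator = 2, denominator = 1 + j8.
|G(j4)| = |2| / |1 + j8| = 2 / 8.0623 ≈ 0.2481.

|G(j4)| ≈ 0.2481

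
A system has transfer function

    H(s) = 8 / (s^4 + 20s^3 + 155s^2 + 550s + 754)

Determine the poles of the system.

The poles are the roots of the denominator s^4 + 20s^3 + 155s^2 + 550s + 754 = 0.
No real roots exist; factor into two real quadratics: (s^2 + 10s + 26)(s^2 + 10s + 29) = 0.
Each quadratic gives a conjugate pair via the quadratic formula.

s = -5 + j, -5 - j, -5 + 2j, -5 - 2j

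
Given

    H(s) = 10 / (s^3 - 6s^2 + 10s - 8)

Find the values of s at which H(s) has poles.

The poles are the roots of the denominator s^3 - 6s^2 + 10s - 8 = 0.
Trying s = 4: the polynomial evaluates to 0, so (s - 4) is a factor.
Dividing out leaves s^2 - 2s + 2 = 0.
The quadratic formula then gives s = 1 ± 1j.

s = 4, 1 ± j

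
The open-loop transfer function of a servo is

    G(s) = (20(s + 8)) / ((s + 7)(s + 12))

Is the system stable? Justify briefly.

stable

The poles can be read from the denominator factors: s = -7, -12.
Since all poles lie strictly in the left half-plane, the system is stable.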